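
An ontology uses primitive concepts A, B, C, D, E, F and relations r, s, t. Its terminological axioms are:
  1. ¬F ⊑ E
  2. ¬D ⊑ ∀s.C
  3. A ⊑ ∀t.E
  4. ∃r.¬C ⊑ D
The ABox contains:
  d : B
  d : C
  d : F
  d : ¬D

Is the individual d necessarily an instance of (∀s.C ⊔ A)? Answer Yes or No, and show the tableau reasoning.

Yes

1. d : (∀s.C ⊔ A)?  L(d) = {B, C, F, ¬D} ∪ {(∃s.¬C ⊓ ¬A)}
   clash {D, ¬D} at d — d ∈ (∀s.C ⊔ A)
2. Hence d : (∀s.C ⊔ A): entailed.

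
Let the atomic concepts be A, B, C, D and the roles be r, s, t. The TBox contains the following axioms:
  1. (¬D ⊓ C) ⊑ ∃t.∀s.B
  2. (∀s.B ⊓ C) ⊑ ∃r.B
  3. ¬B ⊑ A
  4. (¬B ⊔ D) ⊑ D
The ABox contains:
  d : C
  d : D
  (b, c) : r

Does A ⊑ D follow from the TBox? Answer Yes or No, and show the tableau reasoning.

1. A ⊑ D  ⇔  (A ⊓ ¬D) unsat w.r.t. T
   open: L(x₀) ⊇ {A, B, ¬C, ¬D}
2. Hence A ⊑ D: not entailed.

No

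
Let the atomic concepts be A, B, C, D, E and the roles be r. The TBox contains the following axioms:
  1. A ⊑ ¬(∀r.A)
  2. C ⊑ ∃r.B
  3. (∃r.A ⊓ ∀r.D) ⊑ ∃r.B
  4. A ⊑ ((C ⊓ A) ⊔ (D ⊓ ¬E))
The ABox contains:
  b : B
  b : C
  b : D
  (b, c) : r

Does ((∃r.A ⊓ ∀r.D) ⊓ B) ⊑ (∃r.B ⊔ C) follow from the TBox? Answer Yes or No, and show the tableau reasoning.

1. ((∃r.A ⊓ ∀r.D) ⊓ B) ⊑ (∃r.B ⊔ C)  ⇔  (((∃r.A ⊓ ∀r.D) ⊓ B) ⊓ (∀r.¬B ⊓ ¬C)) unsat w.r.t. T
   all branches close; clash {B, ¬B} at an ∃-successor
2. Hence ((∃r.A ⊓ ∀r.D) ⊓ B) ⊑ (∃r.B ⊔ C): entailed.

Yes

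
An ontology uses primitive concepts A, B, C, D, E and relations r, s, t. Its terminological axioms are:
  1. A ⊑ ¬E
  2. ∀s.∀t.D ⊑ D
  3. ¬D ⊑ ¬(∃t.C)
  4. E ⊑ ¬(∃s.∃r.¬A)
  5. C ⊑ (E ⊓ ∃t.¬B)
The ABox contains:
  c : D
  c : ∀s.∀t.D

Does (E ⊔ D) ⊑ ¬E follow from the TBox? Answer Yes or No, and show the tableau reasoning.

1. (E ⊔ D) ⊑ ¬E  ⇔  ((E ⊔ D) ⊓ E) unsat w.r.t. T
   apply at x₀: E⊑¬(∃s.∃r.¬A)
   open: L(x₀) ⊇ {D, E, ¬A, ¬C, ∀s.∀r.A}
2. Hence (E ⊔ D) ⊑ ¬E: not entailed.

No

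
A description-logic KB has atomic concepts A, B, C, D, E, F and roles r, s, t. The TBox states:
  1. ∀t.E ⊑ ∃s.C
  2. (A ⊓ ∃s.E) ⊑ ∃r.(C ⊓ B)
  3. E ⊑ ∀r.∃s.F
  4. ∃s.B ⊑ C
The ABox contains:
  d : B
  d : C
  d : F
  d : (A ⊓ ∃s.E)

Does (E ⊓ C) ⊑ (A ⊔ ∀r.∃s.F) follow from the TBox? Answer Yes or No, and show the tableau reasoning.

Yes

1. (E ⊓ C) ⊑ (A ⊔ ∀r.∃s.F)  ⇔  ((E ⊓ C) ⊓ (¬A ⊓ ∃r.∀s.¬F)) unsat w.r.t. T
   all branches close; clash {F, ¬F} at an ∃-successor
2. Hence (E ⊓ C) ⊑ (A ⊔ ∀r.∃s.F): entailed.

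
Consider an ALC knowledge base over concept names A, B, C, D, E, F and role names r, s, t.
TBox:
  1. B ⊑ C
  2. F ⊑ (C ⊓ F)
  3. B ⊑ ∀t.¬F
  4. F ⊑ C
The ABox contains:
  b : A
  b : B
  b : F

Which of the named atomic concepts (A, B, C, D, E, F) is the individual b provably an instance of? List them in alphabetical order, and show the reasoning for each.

1. b : A?  L(b) = {A, B, F} ∪ {¬A}
   clash {A, ¬A} at b — b ∈ A
2. b : B?  L(b) = {A, B, F} ∪ {¬B}
   clash {B, ¬B} at b — b ∈ B
3. b : C?  L(b) = {A, B, F} ∪ {¬C}
   clash {C, ¬C} at b — b ∈ C
4. b : D?  L(b) = {A, B, F} ∪ {¬D}
   apply at b: B⊑C; F⊑(C ⊓ F); B⊑∀t.¬F
   open: L(b) ⊇ {A, B, C, F, ¬D, …} — b ∉ D possible
5. b : E?  L(b) = {A, B, F} ∪ {¬E}
   apply at b: B⊑C; F⊑(C ⊓ F); B⊑∀t.¬F
   open: L(b) ⊇ {A, B, C, F, ¬E, …} — b ∉ E possible
6. b : F?  L(b) = {A, B, F} ∪ {¬F}
   clash {F, ¬F} at b — b ∈ F
7. Entailed for b: {A, B, C, F}

{A, B, C, F}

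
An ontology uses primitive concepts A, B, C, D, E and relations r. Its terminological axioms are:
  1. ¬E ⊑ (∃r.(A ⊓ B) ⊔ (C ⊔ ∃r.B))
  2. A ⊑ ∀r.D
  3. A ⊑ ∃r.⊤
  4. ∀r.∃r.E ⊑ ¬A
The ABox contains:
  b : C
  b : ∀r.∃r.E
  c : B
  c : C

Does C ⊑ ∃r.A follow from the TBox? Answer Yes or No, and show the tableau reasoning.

No

1. C ⊑ ∃r.A  ⇔  (C ⊓ ∀r.¬A) unsat w.r.t. T
   open: L(x₀) ⊇ {C, E, ¬A, ∀r.¬A}
2. Hence C ⊑ ∃r.A: not entailed.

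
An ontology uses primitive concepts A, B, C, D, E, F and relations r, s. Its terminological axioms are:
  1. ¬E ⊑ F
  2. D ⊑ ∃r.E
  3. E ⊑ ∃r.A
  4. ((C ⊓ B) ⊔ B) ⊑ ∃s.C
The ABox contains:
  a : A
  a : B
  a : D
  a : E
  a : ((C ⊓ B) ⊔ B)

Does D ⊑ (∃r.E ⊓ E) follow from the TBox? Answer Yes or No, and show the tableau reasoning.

1. D ⊑ (∃r.E ⊓ E)  ⇔  (D ⊓ (∀r.¬E ⊔ ¬E)) unsat w.r.t. T
   apply at x₀: D⊑∃r.E
   open: L(x₀) ⊇ {D, F, ¬B, ¬E, ∃r.E} (+ ∃-successors)
2. Hence D ⊑ (∃r.E ⊓ E): not entailed.

No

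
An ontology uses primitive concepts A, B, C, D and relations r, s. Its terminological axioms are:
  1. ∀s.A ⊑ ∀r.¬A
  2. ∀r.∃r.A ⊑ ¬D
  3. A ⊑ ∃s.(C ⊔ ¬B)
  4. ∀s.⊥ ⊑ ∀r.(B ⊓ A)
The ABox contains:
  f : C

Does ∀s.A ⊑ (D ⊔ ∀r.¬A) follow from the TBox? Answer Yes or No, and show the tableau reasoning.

Yes

1. ∀s.A ⊑ (D ⊔ ∀r.¬A)  ⇔  (∀s.A ⊓ (¬D ⊓ ∃r.A)) unsat w.r.t. T
   all branches close; clash {A, ¬A} at an ∃-successor
2. Hence ∀s.A ⊑ (D ⊔ ∀r.¬A): entailed.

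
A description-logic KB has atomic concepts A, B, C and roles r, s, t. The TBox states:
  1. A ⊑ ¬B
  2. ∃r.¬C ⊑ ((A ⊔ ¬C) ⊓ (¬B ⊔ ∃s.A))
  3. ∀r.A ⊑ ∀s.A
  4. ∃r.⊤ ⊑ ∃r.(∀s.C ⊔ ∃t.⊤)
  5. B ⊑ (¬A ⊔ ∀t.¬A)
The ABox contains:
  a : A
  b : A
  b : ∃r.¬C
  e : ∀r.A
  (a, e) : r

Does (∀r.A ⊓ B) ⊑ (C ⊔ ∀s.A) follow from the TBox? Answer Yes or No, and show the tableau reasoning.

Yes

1. (∀r.A ⊓ B) ⊑ (C ⊔ ∀s.A)  ⇔  ((∀r.A ⊓ B) ⊓ (¬C ⊓ ∃s.¬A)) unsat w.r.t. T
   all branches close; clash {B, ¬B} at x₀
2. Hence (∀r.A ⊓ B) ⊑ (C ⊔ ∀s.A): entailed.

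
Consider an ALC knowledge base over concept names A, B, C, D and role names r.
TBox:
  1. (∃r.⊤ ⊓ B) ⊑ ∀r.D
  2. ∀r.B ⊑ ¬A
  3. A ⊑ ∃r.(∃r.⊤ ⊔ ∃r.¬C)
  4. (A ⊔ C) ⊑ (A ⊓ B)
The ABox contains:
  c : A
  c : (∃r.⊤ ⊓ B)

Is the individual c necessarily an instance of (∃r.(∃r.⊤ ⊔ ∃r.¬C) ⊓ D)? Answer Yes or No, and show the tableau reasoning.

No

1. c : (∃r.(∃r.⊤ ⊔ ∃r.¬C) ⊓ D)?  L(c) = {A, (∃r.⊤ ⊓ B)} ∪ {(∀r.(∀r.⊥ ⊓ ∀r.C) ⊔ ¬D)}
   apply at c: (∃r.⊤ ⊓ B)⊑∀r.D; A⊑∃r.(∃r.⊤ ⊔ ∃r.¬C)
   open: L(c) ⊇ {A, B, ¬D, ∀r.D, ∃r.(∃r.⊤ ⊔ ∃r.¬C), …} (+ ∃-successors) — c ∉ (∃r.(∃r.⊤ ⊔ ∃r.¬C) ⊓ D) possible
2. Hence c : (∃r.(∃r.⊤ ⊔ ∃r.¬C) ⊓ D): not entailed.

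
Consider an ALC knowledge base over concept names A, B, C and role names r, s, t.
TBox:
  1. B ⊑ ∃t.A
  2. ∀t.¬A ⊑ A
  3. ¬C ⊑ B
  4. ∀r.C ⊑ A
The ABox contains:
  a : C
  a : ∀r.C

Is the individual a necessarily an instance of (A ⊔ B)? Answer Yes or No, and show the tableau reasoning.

Yes

1. a : (A ⊔ B)?  L(a) = {C, ∀r.C} ∪ {(¬A ⊓ ¬B)}
   clash {A, ¬A} at a — a ∈ (A ⊔ B)
2. Hence a : (A ⊔ B): entailed.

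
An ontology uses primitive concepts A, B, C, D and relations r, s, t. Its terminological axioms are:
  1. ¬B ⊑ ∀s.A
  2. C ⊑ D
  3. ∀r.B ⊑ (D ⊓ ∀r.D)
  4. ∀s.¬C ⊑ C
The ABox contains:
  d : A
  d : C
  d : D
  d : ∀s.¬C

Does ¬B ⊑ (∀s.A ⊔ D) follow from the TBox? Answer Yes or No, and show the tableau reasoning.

Yes

1. ¬B ⊑ (∀s.A ⊔ D)  ⇔  (¬B ⊓ (∃s.¬A ⊓ ¬D)) unsat w.r.t. T
   all branches close; clash {D, ¬D} at x₀
2. Hence ¬B ⊑ (∀s.A ⊔ D): entailed.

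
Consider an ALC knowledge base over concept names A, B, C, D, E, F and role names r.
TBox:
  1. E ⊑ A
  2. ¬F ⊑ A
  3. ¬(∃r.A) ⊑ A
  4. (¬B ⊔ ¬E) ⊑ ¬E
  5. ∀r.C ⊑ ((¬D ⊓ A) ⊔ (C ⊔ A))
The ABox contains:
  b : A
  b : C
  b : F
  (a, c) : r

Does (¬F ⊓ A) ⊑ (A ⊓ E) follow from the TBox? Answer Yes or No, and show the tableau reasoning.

No

1. (¬F ⊓ A) ⊑ (A ⊓ E)  ⇔  ((¬F ⊓ A) ⊓ (¬A ⊔ ¬E)) unsat w.r.t. T
   open: L(x₀) ⊇ {A, ¬E, ¬F, ∃r.¬C} (+ ∃-successors)
2. Hence (¬F ⊓ A) ⊑ (A ⊓ E): not entailed.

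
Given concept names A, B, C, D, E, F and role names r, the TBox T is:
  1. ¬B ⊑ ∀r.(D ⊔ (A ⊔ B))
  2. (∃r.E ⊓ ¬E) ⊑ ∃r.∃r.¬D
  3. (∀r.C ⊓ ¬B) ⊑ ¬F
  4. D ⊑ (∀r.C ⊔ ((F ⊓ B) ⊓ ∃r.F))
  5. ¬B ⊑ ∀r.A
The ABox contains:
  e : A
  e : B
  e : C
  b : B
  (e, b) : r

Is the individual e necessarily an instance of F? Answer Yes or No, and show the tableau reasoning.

No

1. e : F?  L(e) = {A, B, C} ∪ {¬F}
   open: L(e) ⊇ {A, B, C, ¬D, ¬F, …} — e ∉ F possible
2. Hence e : F: not entailed.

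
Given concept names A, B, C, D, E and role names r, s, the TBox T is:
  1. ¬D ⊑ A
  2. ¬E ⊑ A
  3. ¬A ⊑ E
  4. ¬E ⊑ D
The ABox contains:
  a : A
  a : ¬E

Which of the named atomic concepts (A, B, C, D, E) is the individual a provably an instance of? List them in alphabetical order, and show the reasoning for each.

{A, D}

1. a : A?  L(a) = {A, ¬E} ∪ {¬A}
   clash {A, ¬A} at a — a ∈ A
2. a : B?  L(a) = {A, ¬E} ∪ {¬B}
   apply at a: ¬E⊑D
   open: L(a) ⊇ {A, D, ¬B, ¬E} — a ∉ B possible
3. a : C?  L(a) = {A, ¬E} ∪ {¬C}
   apply at a: ¬E⊑D
   open: L(a) ⊇ {A, D, ¬C, ¬E} — a ∉ C possible
4. a : D?  L(a) = {A, ¬E} ∪ {¬D}
   clash {D, ¬D} at a — a ∈ D
5. a : E?  L(a) = {A, ¬E} ∪ {¬E}
   apply at a: ¬E⊑D
   open: L(a) ⊇ {A, D, ¬E} — a ∉ E possible
6. Entailed for a: {A, D}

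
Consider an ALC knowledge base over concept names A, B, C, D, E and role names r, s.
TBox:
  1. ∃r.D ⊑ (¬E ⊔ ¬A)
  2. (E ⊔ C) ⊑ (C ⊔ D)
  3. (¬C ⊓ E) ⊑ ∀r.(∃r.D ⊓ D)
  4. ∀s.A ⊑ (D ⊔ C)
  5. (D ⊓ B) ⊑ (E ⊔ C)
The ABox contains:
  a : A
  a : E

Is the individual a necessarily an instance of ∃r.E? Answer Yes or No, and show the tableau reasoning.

No

1. a : ∃r.E?  L(a) = {A, E} ∪ {∀r.¬E}
   open: L(a) ⊇ {A, C, E, ¬D, ∀r.¬D, …} (+ ∃-successors) — a ∉ ∃r.E possible
2. Hence a : ∃r.E: not entailed.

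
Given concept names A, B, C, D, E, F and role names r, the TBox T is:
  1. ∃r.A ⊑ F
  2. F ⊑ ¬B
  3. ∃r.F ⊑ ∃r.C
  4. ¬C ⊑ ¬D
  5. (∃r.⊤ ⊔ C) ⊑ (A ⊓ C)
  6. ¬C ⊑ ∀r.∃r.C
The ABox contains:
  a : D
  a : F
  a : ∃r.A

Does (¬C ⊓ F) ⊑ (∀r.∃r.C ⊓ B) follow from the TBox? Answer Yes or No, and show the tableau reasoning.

1. (¬C ⊓ F) ⊑ (∀r.∃r.C ⊓ B)  ⇔  ((¬C ⊓ F) ⊓ (∃r.∀r.¬C ⊔ ¬B)) unsat w.r.t. T
   apply at x₀: F⊑¬B; ¬C⊑¬D; ¬C⊑∀r.∃r.C
   open: L(x₀) ⊇ {F, ¬B, ¬C, ¬D, ∀r.¬F, …}
2. Hence (¬C ⊓ F) ⊑ (∀r.∃r.C ⊓ B): not entailed.

No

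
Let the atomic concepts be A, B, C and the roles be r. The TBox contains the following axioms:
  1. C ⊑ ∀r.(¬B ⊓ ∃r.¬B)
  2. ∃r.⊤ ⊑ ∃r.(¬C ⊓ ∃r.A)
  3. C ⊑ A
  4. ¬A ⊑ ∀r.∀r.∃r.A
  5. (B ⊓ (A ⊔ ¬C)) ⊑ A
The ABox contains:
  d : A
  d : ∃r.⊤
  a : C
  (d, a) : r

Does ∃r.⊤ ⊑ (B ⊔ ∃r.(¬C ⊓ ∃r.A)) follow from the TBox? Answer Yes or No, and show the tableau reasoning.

1. ∃r.⊤ ⊑ (B ⊔ ∃r.(¬C ⊓ ∃r.A))  ⇔  (∃r.⊤ ⊓ (¬B ⊓ ∀r.(C ⊔ ∀r.¬A))) unsat w.r.t. T
   all branches close; clash {A, ¬A} at an ∃-successor
2. Hence ∃r.⊤ ⊑ (B ⊔ ∃r.(¬C ⊓ ∃r.A)): entailed.

Yes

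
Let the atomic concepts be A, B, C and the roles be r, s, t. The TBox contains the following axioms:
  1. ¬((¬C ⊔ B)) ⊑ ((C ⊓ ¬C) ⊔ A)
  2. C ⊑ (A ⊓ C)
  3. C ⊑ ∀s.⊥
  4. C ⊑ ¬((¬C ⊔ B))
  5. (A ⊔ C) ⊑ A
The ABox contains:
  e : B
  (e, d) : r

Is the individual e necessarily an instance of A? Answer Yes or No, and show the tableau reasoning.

No

1. e : A?  L(e) = {B} ∪ {¬A}
   open: L(e) ⊇ {B, ¬A, ¬C} — e ∉ A possible
2. Hence e : A: not entailed.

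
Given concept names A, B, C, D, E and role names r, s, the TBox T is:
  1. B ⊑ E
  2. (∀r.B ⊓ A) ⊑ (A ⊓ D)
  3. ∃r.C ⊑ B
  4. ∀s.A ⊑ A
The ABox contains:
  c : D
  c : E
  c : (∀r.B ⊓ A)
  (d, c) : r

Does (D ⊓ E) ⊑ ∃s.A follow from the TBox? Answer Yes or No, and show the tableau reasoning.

1. (D ⊓ E) ⊑ ∃s.A  ⇔  ((D ⊓ E) ⊓ ∀s.¬A) unsat w.r.t. T
   open: L(x₀) ⊇ {D, E, ∀r.¬C, ∀s.¬A, ∃r.¬B, …} (+ ∃-successors)
2. Hence (D ⊓ E) ⊑ ∃s.A: not entailed.

No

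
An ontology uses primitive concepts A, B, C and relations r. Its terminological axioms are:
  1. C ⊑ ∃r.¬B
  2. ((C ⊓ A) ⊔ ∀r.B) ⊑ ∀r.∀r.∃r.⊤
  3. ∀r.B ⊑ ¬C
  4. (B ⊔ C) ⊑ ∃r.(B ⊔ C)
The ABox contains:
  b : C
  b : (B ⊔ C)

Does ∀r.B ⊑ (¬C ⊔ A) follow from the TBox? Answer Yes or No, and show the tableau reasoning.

1. ∀r.B ⊑ (¬C ⊔ A)  ⇔  (∀r.B ⊓ (C ⊓ ¬A)) unsat w.r.t. T
   all branches close; clash {B, ¬B} at an ∃-successor
2. Hence ∀r.B ⊑ (¬C ⊔ A): entailed.

Yes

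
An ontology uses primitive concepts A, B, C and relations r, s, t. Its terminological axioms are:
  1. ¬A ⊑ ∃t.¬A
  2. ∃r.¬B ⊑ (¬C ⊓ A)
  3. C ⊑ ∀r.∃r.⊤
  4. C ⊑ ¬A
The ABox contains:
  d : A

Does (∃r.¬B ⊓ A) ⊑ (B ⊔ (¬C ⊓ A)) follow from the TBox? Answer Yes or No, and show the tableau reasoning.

1. (∃r.¬B ⊓ A) ⊑ (B ⊔ (¬C ⊓ A))  ⇔  ((∃r.¬B ⊓ A) ⊓ (¬B ⊓ (C ⊔ ¬A))) unsat w.r.t. T
   all branches close; clash {A, ¬A} at x₀
2. Hence (∃r.¬B ⊓ A) ⊑ (B ⊔ (¬C ⊓ A)): entailed.

Yes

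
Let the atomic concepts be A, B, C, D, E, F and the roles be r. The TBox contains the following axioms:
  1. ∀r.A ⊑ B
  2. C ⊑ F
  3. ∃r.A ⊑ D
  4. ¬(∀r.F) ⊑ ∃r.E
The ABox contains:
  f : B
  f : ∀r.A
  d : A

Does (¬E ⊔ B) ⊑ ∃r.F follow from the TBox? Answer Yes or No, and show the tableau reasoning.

1. (¬E ⊔ B) ⊑ ∃r.F  ⇔  ((¬E ⊔ B) ⊓ ∀r.¬F) unsat w.r.t. T
   open: L(x₀) ⊇ {B, ¬C, ¬E, ∀r.F, ∀r.¬A, …}
2. Hence (¬E ⊔ B) ⊑ ∃r.F: not entailed.

No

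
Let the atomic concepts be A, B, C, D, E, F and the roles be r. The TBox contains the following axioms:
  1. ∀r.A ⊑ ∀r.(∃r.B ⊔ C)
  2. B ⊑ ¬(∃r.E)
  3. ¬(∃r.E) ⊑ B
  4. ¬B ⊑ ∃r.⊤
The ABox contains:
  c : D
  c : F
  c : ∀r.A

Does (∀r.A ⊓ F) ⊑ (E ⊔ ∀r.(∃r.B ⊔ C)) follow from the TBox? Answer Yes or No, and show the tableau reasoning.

1. (∀r.A ⊓ F) ⊑ (E ⊔ ∀r.(∃r.B ⊔ C))  ⇔  ((∀r.A ⊓ F) ⊓ (¬E ⊓ ∃r.(∀r.¬B ⊓ ¬C))) unsat w.r.t. T
   all branches close; clash {C, ¬C} at an ∃-successor
2. Hence (∀r.A ⊓ F) ⊑ (E ⊔ ∀r.(∃r.B ⊔ C)): entailed.

Yes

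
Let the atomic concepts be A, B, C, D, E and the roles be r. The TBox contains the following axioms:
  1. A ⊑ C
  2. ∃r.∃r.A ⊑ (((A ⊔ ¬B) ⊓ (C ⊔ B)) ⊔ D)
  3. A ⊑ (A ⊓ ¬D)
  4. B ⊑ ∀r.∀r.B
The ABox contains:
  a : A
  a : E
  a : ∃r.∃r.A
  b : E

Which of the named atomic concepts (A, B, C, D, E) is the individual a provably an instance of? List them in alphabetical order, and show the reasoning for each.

{A, C, E}

1. a : A?  L(a) = {A, E, ∃r.∃r.A} ∪ {¬A}
   clash {A, ¬A} at a — a ∈ A
2. a : B?  L(a) = {A, E, ∃r.∃r.A} ∪ {¬B}
   apply at a: A⊑C; ∃r.∃r.A⊑(((A ⊔ ¬B) ⊓ (C ⊔ B)) ⊔ D); A⊑(A ⊓ ¬D)
   open: L(a) ⊇ {A, C, E, ¬B, ¬D, …} (+ ∃-successors) — a ∉ B possible
3. a : C?  L(a) = {A, E, ∃r.∃r.A} ∪ {¬C}
   clash {C, ¬C} at a — a ∈ C
4. a : D?  L(a) = {A, E, ∃r.∃r.A} ∪ {¬D}
   apply at a: A⊑C; ∃r.∃r.A⊑(((A ⊔ ¬B) ⊓ (C ⊔ B)) ⊔ D); A⊑(A ⊓ ¬D)
   open: L(a) ⊇ {A, C, E, ¬B, ¬D, …} (+ ∃-successors) — a ∉ D possible
5. a : E?  L(a) = {A, E, ∃r.∃r.A} ∪ {¬E}
   clash {E, ¬E} at a — a ∈ E
6. Entailed for a: {A, C, E}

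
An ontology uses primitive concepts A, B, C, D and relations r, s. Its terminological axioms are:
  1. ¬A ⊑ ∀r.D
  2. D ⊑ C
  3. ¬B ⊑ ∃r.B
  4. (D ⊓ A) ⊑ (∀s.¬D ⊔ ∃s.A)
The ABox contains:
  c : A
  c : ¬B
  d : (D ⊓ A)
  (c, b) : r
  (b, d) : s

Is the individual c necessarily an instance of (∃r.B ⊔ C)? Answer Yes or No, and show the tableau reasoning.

1. c : (∃r.B ⊔ C)?  L(c) = {A, ¬B} ∪ {(∀r.¬B ⊓ ¬C)}
   clash {C, ¬C} at c — c ∈ (∃r.B ⊔ C)
2. Hence c : (∃r.B ⊔ C): entailed.

Yes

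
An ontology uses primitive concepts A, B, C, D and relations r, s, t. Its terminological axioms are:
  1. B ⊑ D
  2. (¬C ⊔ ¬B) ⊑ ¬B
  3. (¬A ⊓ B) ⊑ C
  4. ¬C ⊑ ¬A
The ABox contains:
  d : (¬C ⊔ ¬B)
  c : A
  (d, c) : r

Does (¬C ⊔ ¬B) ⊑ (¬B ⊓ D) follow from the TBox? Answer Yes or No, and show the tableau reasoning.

1. (¬C ⊔ ¬B) ⊑ (¬B ⊓ D)  ⇔  ((¬C ⊔ ¬B) ⊓ (B ⊔ ¬D)) unsat w.r.t. T
   apply at x₀: (¬C ⊔ ¬B)⊑¬B
   open: L(x₀) ⊇ {C, ¬B, ¬D}
2. Hence (¬C ⊔ ¬B) ⊑ (¬B ⊓ D): not entailed.

No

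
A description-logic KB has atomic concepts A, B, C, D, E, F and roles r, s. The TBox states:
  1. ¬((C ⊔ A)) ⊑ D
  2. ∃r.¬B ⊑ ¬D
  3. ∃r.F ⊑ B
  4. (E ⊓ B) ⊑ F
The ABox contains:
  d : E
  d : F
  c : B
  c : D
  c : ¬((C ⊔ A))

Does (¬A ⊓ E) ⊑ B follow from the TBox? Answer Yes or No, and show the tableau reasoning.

No

1. (¬A ⊓ E) ⊑ B  ⇔  ((¬A ⊓ E) ⊓ ¬B) unsat w.r.t. T
   open: L(x₀) ⊇ {C, E, ¬A, ¬B, ∀r.B, …}
2. Hence (¬A ⊓ E) ⊑ B: not entailed.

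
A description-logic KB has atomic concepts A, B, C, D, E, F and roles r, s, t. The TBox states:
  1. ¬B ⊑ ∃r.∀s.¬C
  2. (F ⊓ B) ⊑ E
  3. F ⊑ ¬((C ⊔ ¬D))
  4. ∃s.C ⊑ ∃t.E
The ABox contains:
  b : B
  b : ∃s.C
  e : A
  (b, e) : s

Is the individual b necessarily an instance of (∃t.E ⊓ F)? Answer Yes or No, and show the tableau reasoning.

1. b : (∃t.E ⊓ F)?  L(b) = {B, ∃s.C} ∪ {(∀t.¬E ⊔ ¬F)}
   apply at b: ∃s.C⊑∃t.E
   open: L(b) ⊇ {B, ¬F, ∃s.C, ∃t.E} (+ ∃-successors) — b ∉ (∃t.E ⊓ F) possible
2. Hence b : (∃t.E ⊓ F): not entailed.

No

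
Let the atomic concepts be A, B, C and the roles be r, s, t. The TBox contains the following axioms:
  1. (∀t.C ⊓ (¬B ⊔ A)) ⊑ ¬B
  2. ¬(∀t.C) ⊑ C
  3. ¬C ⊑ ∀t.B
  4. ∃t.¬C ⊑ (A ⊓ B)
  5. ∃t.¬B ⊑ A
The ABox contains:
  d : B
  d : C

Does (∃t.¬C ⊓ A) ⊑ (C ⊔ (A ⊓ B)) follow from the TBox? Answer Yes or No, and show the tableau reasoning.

1. (∃t.¬C ⊓ A) ⊑ (C ⊔ (A ⊓ B))  ⇔  ((∃t.¬C ⊓ A) ⊓ (¬C ⊓ (¬A ⊔ ¬B))) unsat w.r.t. T
   all branches close; clash {B, ¬B} at x₀
2. Hence (∃t.¬C ⊓ A) ⊑ (C ⊔ (A ⊓ B)): entailed.

Yes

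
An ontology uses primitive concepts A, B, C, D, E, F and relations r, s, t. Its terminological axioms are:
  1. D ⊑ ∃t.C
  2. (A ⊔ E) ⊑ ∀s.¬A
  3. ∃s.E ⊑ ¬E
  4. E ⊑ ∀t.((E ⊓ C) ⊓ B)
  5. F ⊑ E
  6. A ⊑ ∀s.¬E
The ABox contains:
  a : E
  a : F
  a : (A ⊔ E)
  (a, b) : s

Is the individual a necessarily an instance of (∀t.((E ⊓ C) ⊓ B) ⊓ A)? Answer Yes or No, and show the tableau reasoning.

1. a : (∀t.((E ⊓ C) ⊓ B) ⊓ A)?  L(a) = {E, F, (A ⊔ E)} ∪ {(∃t.((¬E ⊔ ¬C) ⊔ ¬B) ⊔ ¬A)}
   apply at a: (A ⊔ E)⊑∀s.¬A; E⊑∀t.((E ⊓ C) ⊓ B)
   open: L(a) ⊇ {E, F, ¬A, ¬D, ∀s.¬A, …} — a ∉ (∀t.((E ⊓ C) ⊓ B) ⊓ A) possible
2. Hence a : (∀t.((E ⊓ C) ⊓ B) ⊓ A): not entailed.

No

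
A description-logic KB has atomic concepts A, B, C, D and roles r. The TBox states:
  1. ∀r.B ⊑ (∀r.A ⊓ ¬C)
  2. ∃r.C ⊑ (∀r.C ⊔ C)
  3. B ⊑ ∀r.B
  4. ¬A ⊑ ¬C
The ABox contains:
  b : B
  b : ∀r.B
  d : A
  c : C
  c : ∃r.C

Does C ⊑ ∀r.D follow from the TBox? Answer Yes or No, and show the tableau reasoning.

No

1. C ⊑ ∀r.D  ⇔  (C ⊓ ∃r.¬D) unsat w.r.t. T
   open: L(x₀) ⊇ {A, C, ¬B, ∀r.¬C, ∃r.¬B, …} (+ ∃-successors)
2. Hence C ⊑ ∀r.D: not entailed.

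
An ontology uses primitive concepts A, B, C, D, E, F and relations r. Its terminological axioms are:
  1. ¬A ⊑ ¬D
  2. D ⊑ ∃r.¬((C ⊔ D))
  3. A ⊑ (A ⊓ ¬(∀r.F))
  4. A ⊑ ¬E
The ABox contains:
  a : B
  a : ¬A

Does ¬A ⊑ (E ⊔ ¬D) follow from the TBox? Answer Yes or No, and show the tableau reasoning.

Yes

1. ¬A ⊑ (E ⊔ ¬D)  ⇔  (¬A ⊓ (¬E ⊓ D)) unsat w.r.t. T
   all branches close; clash {D, ¬D} at x₀
2. Hence ¬A ⊑ (E ⊔ ¬D): entailed.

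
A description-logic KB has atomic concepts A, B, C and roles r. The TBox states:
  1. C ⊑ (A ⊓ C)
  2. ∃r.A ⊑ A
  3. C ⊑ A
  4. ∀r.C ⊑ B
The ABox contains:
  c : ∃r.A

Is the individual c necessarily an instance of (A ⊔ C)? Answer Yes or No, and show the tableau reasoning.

1. c : (A ⊔ C)?  L(c) = {∃r.A} ∪ {(¬A ⊓ ¬C)}
   clash {A, ¬A} at c — c ∈ (A ⊔ C)
2. Hence c : (A ⊔ C): entailed.

Yes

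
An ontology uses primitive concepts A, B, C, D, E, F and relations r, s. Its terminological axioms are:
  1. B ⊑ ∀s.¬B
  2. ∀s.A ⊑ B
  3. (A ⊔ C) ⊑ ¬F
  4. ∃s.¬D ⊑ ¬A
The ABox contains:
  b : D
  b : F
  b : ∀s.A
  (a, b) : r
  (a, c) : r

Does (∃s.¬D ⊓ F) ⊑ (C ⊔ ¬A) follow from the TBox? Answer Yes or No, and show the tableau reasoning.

1. (∃s.¬D ⊓ F) ⊑ (C ⊔ ¬A)  ⇔  ((∃s.¬D ⊓ F) ⊓ (¬C ⊓ A)) unsat w.r.t. T
   all branches close; clash {A, ¬A} at x₀
2. Hence (∃s.¬D ⊓ F) ⊑ (C ⊔ ¬A): entailed.

Yes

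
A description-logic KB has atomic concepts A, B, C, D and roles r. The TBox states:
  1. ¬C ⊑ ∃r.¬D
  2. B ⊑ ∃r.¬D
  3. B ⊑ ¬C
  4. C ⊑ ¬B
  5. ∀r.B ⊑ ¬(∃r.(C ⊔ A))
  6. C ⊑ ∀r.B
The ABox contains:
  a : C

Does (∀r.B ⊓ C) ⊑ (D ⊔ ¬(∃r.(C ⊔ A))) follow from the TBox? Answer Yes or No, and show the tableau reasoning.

Yes

1. (∀r.B ⊓ C) ⊑ (D ⊔ ¬(∃r.(C ⊔ A)))  ⇔  ((∀r.B ⊓ C) ⊓ (¬D ⊓ ∃r.(C ⊔ A))) unsat w.r.t. T
   all branches close; clash {C, ¬C} at x₀
2. Hence (∀r.B ⊓ C) ⊑ (D ⊔ ¬(∃r.(C ⊔ A))): entailed.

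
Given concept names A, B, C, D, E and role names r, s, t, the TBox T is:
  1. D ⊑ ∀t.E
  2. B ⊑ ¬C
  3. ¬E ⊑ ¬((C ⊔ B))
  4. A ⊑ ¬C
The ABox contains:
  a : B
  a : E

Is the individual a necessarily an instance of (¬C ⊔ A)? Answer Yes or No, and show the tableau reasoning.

1. a : (¬C ⊔ A)?  L(a) = {B, E} ∪ {(C ⊓ ¬A)}
   clash {C, ¬C} at a — a ∈ (¬C ⊔ A)
2. Hence a : (¬C ⊔ A): entailed.

Yes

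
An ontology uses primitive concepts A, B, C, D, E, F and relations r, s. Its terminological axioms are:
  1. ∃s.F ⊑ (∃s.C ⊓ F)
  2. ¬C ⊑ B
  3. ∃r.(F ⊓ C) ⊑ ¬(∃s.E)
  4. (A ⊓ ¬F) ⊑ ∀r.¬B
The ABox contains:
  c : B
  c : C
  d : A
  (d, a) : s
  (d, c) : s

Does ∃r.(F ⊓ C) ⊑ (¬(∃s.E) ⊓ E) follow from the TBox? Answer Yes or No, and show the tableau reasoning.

No

1. ∃r.(F ⊓ C) ⊑ (¬(∃s.E) ⊓ E)  ⇔  (∃r.(F ⊓ C) ⊓ (∃s.E ⊔ ¬E)) unsat w.r.t. T
   apply at x₀: ∃r.(F ⊓ C)⊑¬(∃s.E)
   open: L(x₀) ⊇ {C, ¬A, ¬E, ∀s.¬E, ∀s.¬F, …} (+ ∃-successors)
2. Hence ∃r.(F ⊓ C) ⊑ (¬(∃s.E) ⊓ E): not entailed.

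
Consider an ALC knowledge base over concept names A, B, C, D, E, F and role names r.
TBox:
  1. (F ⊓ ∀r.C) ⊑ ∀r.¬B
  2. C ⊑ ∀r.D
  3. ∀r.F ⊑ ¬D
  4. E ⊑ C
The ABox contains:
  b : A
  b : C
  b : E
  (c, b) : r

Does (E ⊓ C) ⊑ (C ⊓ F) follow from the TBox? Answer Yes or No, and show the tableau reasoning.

No

1. (E ⊓ C) ⊑ (C ⊓ F)  ⇔  ((E ⊓ C) ⊓ (¬C ⊔ ¬F)) unsat w.r.t. T
   apply at x₀: C⊑∀r.D
   open: L(x₀) ⊇ {C, E, ¬F, ∀r.D, ∃r.¬F} (+ ∃-successors)
2. Hence (E ⊓ C) ⊑ (C ⊓ F): not entailed.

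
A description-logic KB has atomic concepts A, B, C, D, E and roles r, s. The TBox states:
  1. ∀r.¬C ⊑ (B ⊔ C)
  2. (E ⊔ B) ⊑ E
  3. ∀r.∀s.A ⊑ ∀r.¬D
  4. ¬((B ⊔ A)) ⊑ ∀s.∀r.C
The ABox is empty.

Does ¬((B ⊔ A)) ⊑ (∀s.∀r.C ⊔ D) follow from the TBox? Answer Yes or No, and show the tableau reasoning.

1. ¬((B ⊔ A)) ⊑ (∀s.∀r.C ⊔ D)  ⇔  ((¬B ⊓ ¬A) ⊓ (∃s.∃r.¬C ⊓ ¬D)) unsat w.r.t. T
   all branches close; clash {C, ¬C} at an ∃-successor
2. Hence ¬((B ⊔ A)) ⊑ (∀s.∀r.C ⊔ D): entailed.

Yes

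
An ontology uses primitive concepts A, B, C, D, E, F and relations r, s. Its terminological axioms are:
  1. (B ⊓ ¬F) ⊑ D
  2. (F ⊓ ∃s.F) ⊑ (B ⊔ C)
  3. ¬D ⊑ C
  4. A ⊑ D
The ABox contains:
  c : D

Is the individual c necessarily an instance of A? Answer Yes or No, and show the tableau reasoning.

No

1. c : A?  L(c) = {D} ∪ {¬A}
   open: L(c) ⊇ {D, ¬A, ¬F} — c ∉ A possible
2. Hence c : A: not entailed.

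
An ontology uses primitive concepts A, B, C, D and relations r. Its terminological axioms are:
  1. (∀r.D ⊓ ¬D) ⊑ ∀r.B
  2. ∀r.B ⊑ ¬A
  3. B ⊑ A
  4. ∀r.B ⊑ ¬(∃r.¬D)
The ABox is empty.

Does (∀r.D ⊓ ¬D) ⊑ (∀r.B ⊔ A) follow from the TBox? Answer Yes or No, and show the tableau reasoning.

1. (∀r.D ⊓ ¬D) ⊑ (∀r.B ⊔ A)  ⇔  ((∀r.D ⊓ ¬D) ⊓ (∃r.¬B ⊓ ¬A)) unsat w.r.t. T
   all branches close; clash {A, ¬A} at x₀
2. Hence (∀r.D ⊓ ¬D) ⊑ (∀r.B ⊔ A): entailed.

Yes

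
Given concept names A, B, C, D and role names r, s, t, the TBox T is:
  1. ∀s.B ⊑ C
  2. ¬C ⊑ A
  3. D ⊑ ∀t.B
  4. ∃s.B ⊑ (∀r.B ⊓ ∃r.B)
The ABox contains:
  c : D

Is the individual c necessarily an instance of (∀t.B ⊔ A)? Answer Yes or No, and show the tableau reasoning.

Yes

1. c : (∀t.B ⊔ A)?  L(c) = {D} ∪ {(∃t.¬B ⊓ ¬A)}
   clash {A, ¬A} at c — c ∈ (∀t.B ⊔ A)
2. Hence c : (∀t.B ⊔ A): entailed.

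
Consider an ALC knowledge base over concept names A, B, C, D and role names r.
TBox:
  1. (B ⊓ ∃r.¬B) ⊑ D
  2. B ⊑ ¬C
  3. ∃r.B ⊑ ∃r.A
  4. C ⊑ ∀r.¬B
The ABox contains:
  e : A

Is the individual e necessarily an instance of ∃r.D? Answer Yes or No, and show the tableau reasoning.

No

1. e : ∃r.D?  L(e) = {A} ∪ {∀r.¬D}
   open: L(e) ⊇ {A, ¬B, ¬C, ∀r.¬B, ∀r.¬D} — e ∉ ∃r.D possible
2. Hence e : ∃r.D: not entailed.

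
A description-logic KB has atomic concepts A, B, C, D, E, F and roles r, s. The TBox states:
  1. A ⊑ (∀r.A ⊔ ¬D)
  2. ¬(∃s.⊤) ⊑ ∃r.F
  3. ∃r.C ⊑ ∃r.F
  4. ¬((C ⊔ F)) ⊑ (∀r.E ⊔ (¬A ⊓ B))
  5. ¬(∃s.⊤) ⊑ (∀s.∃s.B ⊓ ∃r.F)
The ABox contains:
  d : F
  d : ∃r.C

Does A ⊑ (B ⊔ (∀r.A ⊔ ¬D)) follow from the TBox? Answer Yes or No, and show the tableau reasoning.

Yes

1. A ⊑ (B ⊔ (∀r.A ⊔ ¬D))  ⇔  (A ⊓ (¬B ⊓ (∃r.¬A ⊓ D))) unsat w.r.t. T
   all branches close; clash {D, ¬D} at x₀
2. Hence A ⊑ (B ⊔ (∀r.A ⊔ ¬D)): entailed.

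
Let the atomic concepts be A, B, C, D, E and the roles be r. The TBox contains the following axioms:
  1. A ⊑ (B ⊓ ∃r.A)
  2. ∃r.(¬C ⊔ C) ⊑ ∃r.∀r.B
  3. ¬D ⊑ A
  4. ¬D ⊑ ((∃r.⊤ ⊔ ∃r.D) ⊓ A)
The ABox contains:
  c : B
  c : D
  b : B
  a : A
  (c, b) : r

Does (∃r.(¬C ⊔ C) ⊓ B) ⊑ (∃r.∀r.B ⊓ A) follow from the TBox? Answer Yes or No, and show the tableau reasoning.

No

1. (∃r.(¬C ⊔ C) ⊓ B) ⊑ (∃r.∀r.B ⊓ A)  ⇔  ((∃r.(¬C ⊔ C) ⊓ B) ⊓ (∀r.∃r.¬B ⊔ ¬A)) unsat w.r.t. T
   apply at x₀: ∃r.(¬C ⊔ C)⊑∃r.∀r.B
   open: L(x₀) ⊇ {B, D, ¬A, ∃r.(¬C ⊔ C), ∃r.∀r.B} (+ ∃-successors)
2. Hence (∃r.(¬C ⊔ C) ⊓ B) ⊑ (∃r.∀r.B ⊓ A): not entailed.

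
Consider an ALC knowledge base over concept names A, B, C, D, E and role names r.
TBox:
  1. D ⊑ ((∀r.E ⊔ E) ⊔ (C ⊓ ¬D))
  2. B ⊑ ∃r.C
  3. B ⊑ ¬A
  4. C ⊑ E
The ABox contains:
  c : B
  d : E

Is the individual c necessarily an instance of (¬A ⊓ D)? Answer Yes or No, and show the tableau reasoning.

1. c : (¬A ⊓ D)?  L(c) = {B} ∪ {(A ⊔ ¬D)}
   apply at c: B⊑∃r.C; B⊑¬A
   open: L(c) ⊇ {B, ¬A, ¬C, ¬D, ∃r.C} (+ ∃-successors) — c ∉ (¬A ⊓ D) possible
2. Hence c : (¬A ⊓ D): not entailed.

No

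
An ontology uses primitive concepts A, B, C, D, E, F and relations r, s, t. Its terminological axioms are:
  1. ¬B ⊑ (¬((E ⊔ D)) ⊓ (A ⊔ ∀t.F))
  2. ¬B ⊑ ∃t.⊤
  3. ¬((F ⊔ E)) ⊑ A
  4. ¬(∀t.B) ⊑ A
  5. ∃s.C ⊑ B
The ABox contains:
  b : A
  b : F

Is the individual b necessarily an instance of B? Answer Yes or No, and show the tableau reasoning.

No

1. b : B?  L(b) = {A, F} ∪ {¬B}
   apply at b: ¬B⊑(¬((E ⊔ D)) ⊓ (A ⊔ ∀t.F)); ¬B⊑∃t.⊤
   open: L(b) ⊇ {A, F, ¬B, ¬D, ¬E, …} (+ ∃-successors) — b ∉ B possible
2. Hence b : B: not entailed.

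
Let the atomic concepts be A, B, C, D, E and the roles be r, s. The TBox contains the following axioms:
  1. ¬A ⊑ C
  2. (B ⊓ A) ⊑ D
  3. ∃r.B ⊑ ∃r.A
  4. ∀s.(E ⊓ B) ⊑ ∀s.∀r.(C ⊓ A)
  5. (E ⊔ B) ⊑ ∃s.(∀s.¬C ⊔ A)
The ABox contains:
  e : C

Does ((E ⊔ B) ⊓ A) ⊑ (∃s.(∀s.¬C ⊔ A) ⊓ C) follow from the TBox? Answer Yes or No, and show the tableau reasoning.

1. ((E ⊔ B) ⊓ A) ⊑ (∃s.(∀s.¬C ⊔ A) ⊓ C)  ⇔  (((E ⊔ B) ⊓ A) ⊓ (∀s.(∃s.C ⊓ ¬A) ⊔ ¬C)) unsat w.r.t. T
   apply at x₀: (E ⊔ B)⊑∃s.(∀s.¬C ⊔ A)
   open: L(x₀) ⊇ {A, E, ¬B, ¬C, ∀r.¬B, …} (+ ∃-successors)
2. Hence ((E ⊔ B) ⊓ A) ⊑ (∃s.(∀s.¬C ⊔ A) ⊓ C): not entailed.

No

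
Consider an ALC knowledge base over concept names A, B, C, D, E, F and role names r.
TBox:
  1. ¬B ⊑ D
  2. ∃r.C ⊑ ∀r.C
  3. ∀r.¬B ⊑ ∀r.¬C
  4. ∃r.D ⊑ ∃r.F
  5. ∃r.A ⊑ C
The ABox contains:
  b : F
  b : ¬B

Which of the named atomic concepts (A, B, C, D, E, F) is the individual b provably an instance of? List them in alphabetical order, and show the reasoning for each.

{D, F}

1. b : A?  L(b) = {F, ¬B} ∪ {¬A}
   apply at b: ¬B⊑D
   open: L(b) ⊇ {D, F, ¬A, ¬B, ∀r.¬A, …} — b ∉ A possible
2. b : B?  L(b) = {F, ¬B} ∪ {¬B}
   apply at b: ¬B⊑D
   open: L(b) ⊇ {D, F, ¬B, ∀r.¬A, ∀r.¬C, …} — b ∉ B possible
3. b : C?  L(b) = {F, ¬B} ∪ {¬C}
   apply at b: ¬B⊑D
   open: L(b) ⊇ {D, F, ¬B, ¬C, ∀r.¬A, …} — b ∉ C possible
4. b : D?  L(b) = {F, ¬B} ∪ {¬D}
   clash {D, ¬D} at b — b ∈ D
5. b : E?  L(b) = {F, ¬B} ∪ {¬E}
   apply at b: ¬B⊑D
   open: L(b) ⊇ {D, F, ¬B, ¬E, ∀r.¬A, …} — b ∉ E possible
6. b : F?  L(b) = {F, ¬B} ∪ {¬F}
   clash {F, ¬F} at b — b ∈ F
7. Entailed for b: {D, F}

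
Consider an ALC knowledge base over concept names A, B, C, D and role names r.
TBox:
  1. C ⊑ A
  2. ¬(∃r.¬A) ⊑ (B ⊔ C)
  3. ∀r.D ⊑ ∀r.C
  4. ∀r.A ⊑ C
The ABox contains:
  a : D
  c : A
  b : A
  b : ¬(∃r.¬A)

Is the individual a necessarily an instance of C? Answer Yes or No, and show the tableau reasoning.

1. a : C?  L(a) = {D} ∪ {¬C}
   open: L(a) ⊇ {D, ¬C, ∃r.¬A, ∃r.¬D} (+ ∃-successors) — a ∉ C possible
2. Hence a : C: not entailed.

No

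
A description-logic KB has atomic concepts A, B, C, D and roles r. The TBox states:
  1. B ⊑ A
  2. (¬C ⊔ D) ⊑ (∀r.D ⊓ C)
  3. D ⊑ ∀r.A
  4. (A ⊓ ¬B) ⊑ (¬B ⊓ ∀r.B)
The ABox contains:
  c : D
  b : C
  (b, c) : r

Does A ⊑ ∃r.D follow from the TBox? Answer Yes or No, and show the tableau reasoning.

1. A ⊑ ∃r.D  ⇔  (A ⊓ ∀r.¬D) unsat w.r.t. T
   open: L(x₀) ⊇ {A, B, C, ¬D, ∀r.¬D}
2. Hence A ⊑ ∃r.D: not entailed.

No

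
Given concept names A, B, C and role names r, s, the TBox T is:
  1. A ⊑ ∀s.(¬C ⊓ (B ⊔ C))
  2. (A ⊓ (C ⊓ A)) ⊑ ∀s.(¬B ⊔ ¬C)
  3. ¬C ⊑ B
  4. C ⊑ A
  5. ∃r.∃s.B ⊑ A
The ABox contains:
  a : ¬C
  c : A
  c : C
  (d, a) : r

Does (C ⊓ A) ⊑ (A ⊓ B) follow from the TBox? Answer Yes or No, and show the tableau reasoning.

1. (C ⊓ A) ⊑ (A ⊓ B)  ⇔  ((C ⊓ A) ⊓ (¬A ⊔ ¬B)) unsat w.r.t. T
   apply at x₀: A⊑∀s.(¬C ⊓ (B ⊔ C))
   open: L(x₀) ⊇ {A, C, ¬B, ∀s.(¬B ⊔ ¬C), ∀s.(¬C ⊓ (B ⊔ C))}
2. Hence (C ⊓ A) ⊑ (A ⊓ B): not entailed.

No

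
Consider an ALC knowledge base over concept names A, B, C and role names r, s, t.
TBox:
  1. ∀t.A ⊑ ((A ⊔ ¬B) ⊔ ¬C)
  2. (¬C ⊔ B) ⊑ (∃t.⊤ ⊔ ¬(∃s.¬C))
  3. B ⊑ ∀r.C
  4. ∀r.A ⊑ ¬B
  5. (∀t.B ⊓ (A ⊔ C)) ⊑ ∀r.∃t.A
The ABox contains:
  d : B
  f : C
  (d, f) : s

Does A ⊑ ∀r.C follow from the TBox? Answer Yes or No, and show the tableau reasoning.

No

1. A ⊑ ∀r.C  ⇔  (A ⊓ ∃r.¬C) unsat w.r.t. T
   open: L(x₀) ⊇ {A, C, ¬B, ∃r.¬C, ∃t.¬A, …} (+ ∃-successors)
2. Hence A ⊑ ∀r.C: not entailed.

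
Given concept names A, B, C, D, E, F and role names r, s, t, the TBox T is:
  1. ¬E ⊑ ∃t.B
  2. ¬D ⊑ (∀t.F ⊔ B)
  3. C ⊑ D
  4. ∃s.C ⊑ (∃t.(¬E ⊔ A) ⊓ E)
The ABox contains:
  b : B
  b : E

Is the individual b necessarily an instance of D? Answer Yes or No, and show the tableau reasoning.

1. b : D?  L(b) = {B, E} ∪ {¬D}
   apply at b: ¬D⊑(∀t.F ⊔ B)
   open: L(b) ⊇ {B, E, ¬C, ¬D, ∀s.¬C} — b ∉ D possible
2. Hence b : D: not entailed.

No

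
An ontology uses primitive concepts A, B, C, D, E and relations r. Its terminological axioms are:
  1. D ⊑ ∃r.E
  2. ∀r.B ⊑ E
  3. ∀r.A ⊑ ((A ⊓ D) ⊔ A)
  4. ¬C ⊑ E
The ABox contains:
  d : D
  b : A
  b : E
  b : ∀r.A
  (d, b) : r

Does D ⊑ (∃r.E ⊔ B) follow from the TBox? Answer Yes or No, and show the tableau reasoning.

Yes

1. D ⊑ (∃r.E ⊔ B)  ⇔  (D ⊓ (∀r.¬E ⊓ ¬B)) unsat w.r.t. T
   all branches close; clash {E, ¬E} at an ∃-successor
2. Hence D ⊑ (∃r.E ⊔ B): entailed.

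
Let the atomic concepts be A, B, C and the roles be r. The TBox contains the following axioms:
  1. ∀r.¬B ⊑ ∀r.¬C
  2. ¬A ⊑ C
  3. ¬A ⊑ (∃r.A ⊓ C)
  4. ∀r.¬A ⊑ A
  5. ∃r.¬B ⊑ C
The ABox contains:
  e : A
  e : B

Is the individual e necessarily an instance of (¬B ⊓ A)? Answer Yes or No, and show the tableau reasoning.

No

1. e : (¬B ⊓ A)?  L(e) = {A, B} ∪ {(B ⊔ ¬A)}
   open: L(e) ⊇ {A, B, ∀r.B, ∃r.B} (+ ∃-successors) — e ∉ (¬B ⊓ A) possible
2. Hence e : (¬B ⊓ A): not entailed.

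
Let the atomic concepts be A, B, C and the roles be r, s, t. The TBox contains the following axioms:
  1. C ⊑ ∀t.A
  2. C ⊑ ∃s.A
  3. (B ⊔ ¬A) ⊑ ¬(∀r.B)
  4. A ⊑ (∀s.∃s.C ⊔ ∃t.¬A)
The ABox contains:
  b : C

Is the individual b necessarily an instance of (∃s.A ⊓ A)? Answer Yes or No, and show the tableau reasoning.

1. b : (∃s.A ⊓ A)?  L(b) = {C} ∪ {(∀s.¬A ⊔ ¬A)}
   apply at b: C⊑∀t.A; C⊑∃s.A
   open: L(b) ⊇ {C, ¬A, ∀t.A, ∃r.¬B, ∃s.A} (+ ∃-successors) — b ∉ (∃s.A ⊓ A) possible
2. Hence b : (∃s.A ⊓ A): not entailed.

No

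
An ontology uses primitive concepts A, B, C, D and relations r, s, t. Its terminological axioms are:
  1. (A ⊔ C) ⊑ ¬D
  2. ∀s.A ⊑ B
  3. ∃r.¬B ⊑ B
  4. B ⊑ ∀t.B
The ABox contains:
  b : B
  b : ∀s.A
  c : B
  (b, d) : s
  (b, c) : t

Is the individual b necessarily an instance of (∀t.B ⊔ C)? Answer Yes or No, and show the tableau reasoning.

Yes

1. b : (∀t.B ⊔ C)?  L(b) = {B, ∀s.A} ∪ {(∃t.¬B ⊓ ¬C)}
   clash {B, ¬B} at an ∃-successor — b ∈ (∀t.B ⊔ C)
2. Hence b : (∀t.B ⊔ C): entailed.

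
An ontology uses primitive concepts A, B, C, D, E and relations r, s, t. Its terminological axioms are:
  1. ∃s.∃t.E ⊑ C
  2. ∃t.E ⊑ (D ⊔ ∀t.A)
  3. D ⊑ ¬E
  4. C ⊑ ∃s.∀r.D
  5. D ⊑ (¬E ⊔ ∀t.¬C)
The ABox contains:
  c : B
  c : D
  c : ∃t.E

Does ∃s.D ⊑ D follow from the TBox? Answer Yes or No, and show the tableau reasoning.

No

1. ∃s.D ⊑ D  ⇔  (∃s.D ⊓ ¬D) unsat w.r.t. T
   open: L(x₀) ⊇ {¬C, ¬D, ∀s.∀t.¬E, ∀t.¬E, ∃s.D} (+ ∃-successors)
2. Hence ∃s.D ⊑ D: not entailed.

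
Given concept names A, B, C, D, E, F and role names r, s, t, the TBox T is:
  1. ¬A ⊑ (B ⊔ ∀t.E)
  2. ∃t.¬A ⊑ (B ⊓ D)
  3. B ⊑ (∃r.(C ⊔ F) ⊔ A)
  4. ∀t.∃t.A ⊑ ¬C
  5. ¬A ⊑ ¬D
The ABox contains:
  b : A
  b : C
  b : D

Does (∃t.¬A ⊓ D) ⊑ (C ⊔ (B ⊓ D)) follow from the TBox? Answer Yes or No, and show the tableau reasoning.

1. (∃t.¬A ⊓ D) ⊑ (C ⊔ (B ⊓ D))  ⇔  ((∃t.¬A ⊓ D) ⊓ (¬C ⊓ (¬B ⊔ ¬D))) unsat w.r.t. T
   all branches close; clash {D, ¬D} at x₀
2. Hence (∃t.¬A ⊓ D) ⊑ (C ⊔ (B ⊓ D)): entailed.

Yes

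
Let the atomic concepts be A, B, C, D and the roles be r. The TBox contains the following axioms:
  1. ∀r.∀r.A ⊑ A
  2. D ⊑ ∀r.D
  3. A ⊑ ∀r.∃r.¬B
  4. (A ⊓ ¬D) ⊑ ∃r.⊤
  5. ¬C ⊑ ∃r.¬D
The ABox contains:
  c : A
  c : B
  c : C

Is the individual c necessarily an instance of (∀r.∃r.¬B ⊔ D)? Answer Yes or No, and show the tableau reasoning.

Yes

1. c : (∀r.∃r.¬B ⊔ D)?  L(c) = {A, B, C} ∪ {(∃r.∀r.B ⊓ ¬D)}
   clash {D, ¬D} at an ∃-successor — c ∈ (∀r.∃r.¬B ⊔ D)
2. Hence c : (∀r.∃r.¬B ⊔ D): entailed.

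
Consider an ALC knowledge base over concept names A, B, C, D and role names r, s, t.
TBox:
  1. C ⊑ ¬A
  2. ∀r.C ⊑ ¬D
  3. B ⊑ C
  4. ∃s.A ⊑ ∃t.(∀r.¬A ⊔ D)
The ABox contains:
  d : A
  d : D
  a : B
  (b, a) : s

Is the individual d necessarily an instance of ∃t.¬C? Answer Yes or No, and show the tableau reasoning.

1. d : ∃t.¬C?  L(d) = {A, D} ∪ {∀t.C}
   open: L(d) ⊇ {A, D, ¬B, ¬C, ∀s.¬A, …} (+ ∃-successors) — d ∉ ∃t.¬C possible
2. Hence d : ∃t.¬C: not entailed.

No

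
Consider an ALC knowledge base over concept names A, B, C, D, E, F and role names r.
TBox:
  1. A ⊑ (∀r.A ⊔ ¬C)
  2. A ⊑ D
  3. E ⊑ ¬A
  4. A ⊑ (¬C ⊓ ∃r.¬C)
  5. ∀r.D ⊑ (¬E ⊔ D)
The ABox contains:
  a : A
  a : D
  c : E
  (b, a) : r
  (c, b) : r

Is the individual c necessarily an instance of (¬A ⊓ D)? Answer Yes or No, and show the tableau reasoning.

No

1. c : (¬A ⊓ D)?  L(c) = {E} ∪ {(A ⊔ ¬D)}
   apply at c: E⊑¬A
   open: L(c) ⊇ {E, ¬A, ¬D, ∃r.¬D} (+ ∃-successors) — c ∉ (¬A ⊓ D) possible
2. Hence c : (¬A ⊓ D): not entailed.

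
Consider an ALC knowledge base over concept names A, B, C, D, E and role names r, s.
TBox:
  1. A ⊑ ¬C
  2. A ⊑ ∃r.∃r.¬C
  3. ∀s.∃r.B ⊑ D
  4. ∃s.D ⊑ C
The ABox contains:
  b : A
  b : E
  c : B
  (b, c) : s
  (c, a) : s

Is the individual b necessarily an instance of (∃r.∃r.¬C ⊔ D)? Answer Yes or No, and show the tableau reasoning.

Yes

1. b : (∃r.∃r.¬C ⊔ D)?  L(b) = {A, E} ∪ {(∀r.∀r.C ⊓ ¬D)}
   clash {C, ¬C} at b — b ∈ (∃r.∃r.¬C ⊔ D)
2. Hence b : (∃r.∃r.¬C ⊔ D): entailed.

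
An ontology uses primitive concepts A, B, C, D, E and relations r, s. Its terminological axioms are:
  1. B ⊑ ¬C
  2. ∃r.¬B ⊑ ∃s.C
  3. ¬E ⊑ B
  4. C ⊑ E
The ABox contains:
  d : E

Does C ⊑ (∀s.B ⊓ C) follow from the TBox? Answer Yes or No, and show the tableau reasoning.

1. C ⊑ (∀s.B ⊓ C)  ⇔  (C ⊓ (∃s.¬B ⊔ ¬C)) unsat w.r.t. T
   apply at x₀: C⊑E
   open: L(x₀) ⊇ {C, E, ¬B, ∀r.B, ∃s.¬B} (+ ∃-successors)
2. Hence C ⊑ (∀s.B ⊓ C): not entailed.

No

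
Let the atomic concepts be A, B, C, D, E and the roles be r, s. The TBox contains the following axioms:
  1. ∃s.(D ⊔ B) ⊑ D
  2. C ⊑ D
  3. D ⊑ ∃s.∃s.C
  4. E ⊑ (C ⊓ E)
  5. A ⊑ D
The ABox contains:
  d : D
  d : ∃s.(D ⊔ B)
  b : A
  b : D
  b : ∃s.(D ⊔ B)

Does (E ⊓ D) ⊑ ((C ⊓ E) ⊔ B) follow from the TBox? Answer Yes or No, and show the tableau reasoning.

Yes

1. (E ⊓ D) ⊑ ((C ⊓ E) ⊔ B)  ⇔  ((E ⊓ D) ⊓ ((¬C ⊔ ¬E) ⊓ ¬B)) unsat w.r.t. T
   all branches close; clash {E, ¬E} at x₀
2. Hence (E ⊓ D) ⊑ ((C ⊓ E) ⊔ B): entailed.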